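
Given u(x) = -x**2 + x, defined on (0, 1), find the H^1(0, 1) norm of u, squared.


||u||_{H^1}^2 = 11/30

The H^1 norm (squared) on an interval (0, L) is
  ||u||_{H^1}^2 = ∫_0^L u(x)^2 dx + ∫_0^L u'(x)^2 dx.
Compute u'(x) = 1 - 2*x.
Then u(x)^2 = x**4 - 2*x**3 + x**2 and u'(x)^2 = 4*x**2 - 4*x + 1.
Integrate each monomial from 0 to 1 using ∫_0^1 c·x^n dx = c·1^(n+1)/(n+1):
  ∫_0^1 u(x)^2 dx = ∫_0^1 (x^4 - 2*x^3 + x^2) dx. Term by term:
    ∫_0^1 x^4 dx = 1/5;  ∫_0^1 -2*x^3 dx = -1/2;  ∫_0^1 x^2 dx = 1/3.
  Sum: 1/5 − 1/2 + 1/3 = 1/30.
  ∫_0^1 u'(x)^2 dx = ∫_0^1 (4*x^2 - 4*x + 1) dx. Term by term:
    ∫_0^1 4*x^2 dx = 4/3;  ∫_0^1 -4*x dx = -2;  ∫_0^1 1 dx = 1.
  Sum: 4/3 − 2 + 1 = 1/3.
Adding: ||u||_{H^1}^2 = 1/30 + 1/3 = 11/30.


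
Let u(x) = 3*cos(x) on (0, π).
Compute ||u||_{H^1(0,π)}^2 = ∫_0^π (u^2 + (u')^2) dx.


||u||_{H^1(0,π)}^2 = 9*π

u'(x) = -3*sin(x).
Expand u² and (u')² and integrate term by term on (0, π), using: for integers n ≥ 1, ∫_0^π sin²(nx) dx = ∫_0^π cos²(nx) dx = π/2; for n ≠ n', ∫_0^π sin(nx)sin(n'x) dx = ∫_0^π cos(nx)cos(n'x) dx = 0; and by product-to-sum, ∫_0^π sin(nx)cos(n'x) dx = ½∫_0^π [sin((n+n')x) + sin((n−n')x)] dx, which is 0 when n+n' is even and 2n/(n²−n'²) when n+n' is odd (it need not vanish on (0, π)).
  u² squared terms: (3)²·∫cos(x)² dx = 9·π/2 = 9*π/2.
  So ∫_0^π u² dx = 9*π/2.
  (u')² squared terms: (-3)²·∫sin(x)² dx = 9·π/2 = 9*π/2.
  So ∫_0^π (u')² dx = 9*π/2.
||u||_{H^1}^2 = (9*π/2) + (9*π/2) = 9*π.


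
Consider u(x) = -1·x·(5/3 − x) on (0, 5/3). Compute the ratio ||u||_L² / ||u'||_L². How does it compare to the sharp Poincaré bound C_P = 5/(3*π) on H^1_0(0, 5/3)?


||u||_L² / ||u'||_L² = sqrt(10)/6 < C_P = 5/(3*π).

u(x) = -1·x·(5/3 − x), so u'(x) = 2*x - 5/3.
u(x) = -1·x·(5/3 − x) vanishes at x = 0 and x = 5/3, so u ∈ H^1_0(0, 5/3). Differentiate via the product rule and integrate the resulting polynomials term by term.
  ∫_0^5/3 u² dx = ∫_0^5/3 (x^4 - 10*x^3/3 + 25*x^2/9) dx. Term by term:
    ∫_0^5/3 x^4 dx = 625/243;  ∫_0^5/3 -10*x^3/3 dx = -3125/486;  ∫_0^5/3 25*x^2/9 dx = 3125/729.
  Sum: 625/243 − 3125/486 + 3125/729 = 625/1458.
  ∫_0^5/3 (u')² dx = ∫_0^5/3 (4*x^2 - 20*x/3 + 25/9) dx. Term by term:
    ∫_0^5/3 4*x^2 dx = 500/81;  ∫_0^5/3 -20*x/3 dx = -250/27;  ∫_0^5/3 25/9 dx = 125/27.
  Sum: 500/81 − 250/27 + 125/27 = 125/81.
∫_0^5/3 u² dx = 625/1458, so ||u||_L² = 25*sqrt(2)/54.
∫_0^5/3 (u')² dx = 125/81, so ||u'||_L² = 5*sqrt(5)/9.
Ratio ||u||_L² / ||u'||_L² = sqrt(10)/6.
Sharp Poincaré constant on H^1_0(0, 5/3) is C_P = L/π = 5/(3*π), achieved by sin(3*π/5·x).
A polynomial bump cannot attain the sharp Poincaré constant (only the first sine eigenfunction does), so the ratio is strictly less than C_P, consistent with ||u||_L² ≤ C_P ||u'||_L².


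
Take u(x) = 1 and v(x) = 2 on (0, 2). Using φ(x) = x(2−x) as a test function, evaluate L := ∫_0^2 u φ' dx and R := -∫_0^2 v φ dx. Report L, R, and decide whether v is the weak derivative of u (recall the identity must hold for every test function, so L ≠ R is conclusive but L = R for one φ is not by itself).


LHS = 0, RHS = -8/3. No, v is not the weak derivative of u.

u(x) = 1, classical derivative u'(x) = 0.
φ(x) = x(2−x), so φ'(x) = 2 - 2*x.
Note φ(0) = φ(2) = 0, so the boundary term u·φ vanishes.
LHS = ∫_0^2 u(x) φ'(x) dx = ∫_0^2 (2 - 2*x) dx. Term by term:
  ∫_0^2 -2*x dx = -4;  ∫_0^2 2 dx = 4.
Sum: -4 + 4 = 0.
So LHS = 0.
∫_0^2 v(x) φ(x) dx = ∫_0^2 (-2*x^2 + 4*x) dx. Term by term:
  ∫_0^2 -2*x^2 dx = -16/3;  ∫_0^2 4*x dx = 8.
Sum: -16/3 + 8 = 8/3.
So RHS = -∫_0^2 v(x) φ(x) dx = -8/3.
LHS − RHS = 8/3 ≠ 0, so the identity fails.
(For a valid weak derivative the identity must hold for EVERY test function, in particular this one. The failure shows v is NOT the weak derivative of u.)
Correct weak derivative would be u'(x) = 0.


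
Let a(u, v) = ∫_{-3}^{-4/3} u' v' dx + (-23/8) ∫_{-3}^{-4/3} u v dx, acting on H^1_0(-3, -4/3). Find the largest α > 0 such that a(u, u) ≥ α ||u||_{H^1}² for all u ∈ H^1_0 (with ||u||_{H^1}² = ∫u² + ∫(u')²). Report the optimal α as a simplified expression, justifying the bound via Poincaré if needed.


α = (-575 + 72*π^2)/(8*(25 + 9*π^2))

Coercivity of a(·,·) on H^1_0(-3, -4/3) means a(u, u) ≥ α ||u||_{H^1}² for every u ∈ H^1_0.
The interval has length L = 5/3, and Poincaré/coercivity depend only on L. Here a(u, u) = ∫(u')² + (-23/8)·∫u².
Here c = -23/8 < 0 with |c| < (π/L)² = 9*π^2/25, so coercivity still holds. The condition a(u,u) ≥ α||u||_{H^1}² reads (1−α)∫(u')² ≥ (α−c)∫u². Any admissible α is ≤ 1 (rapidly oscillating u have ∫u²/∫(u')² → 0), and α = 1 would force 0 ≥ (1−c)∫u², impossible since c < 1; so 1−α > 0. By the sharp Poincaré inequality on H^1_0 of an interval of length L, ∫(u')² ≥ (π/L)²∫u² with equality for the first sine mode sin(π(x−x₀)/L) (x₀ the left endpoint), so the inequality holds for all u iff (1−α)(π/L)² ≥ α − c, i.e. α ≤ ((π/L)² + c)/((π/L)² + 1) = (1 + c(L/π)²)/(1 + (L/π)²). (Direct route, valid since c ≤ 0: Poincaré gives c∫u² ≥ c(L/π)²∫(u')², so a(u,u) ≥ (1 + c(L/π)²)∫(u')², while ||u||_{H^1}² ≤ (1 + (L/π)²)∫(u')²; dividing yields the same α.) With (π/L)² = 9*π^2/25 and c = -23/8, the largest admissible constant is α = ((π/L)² + c)/((π/L)² + 1).
Simplifying, α = (-575 + 72*π^2)/(8*(25 + 9*π^2)).


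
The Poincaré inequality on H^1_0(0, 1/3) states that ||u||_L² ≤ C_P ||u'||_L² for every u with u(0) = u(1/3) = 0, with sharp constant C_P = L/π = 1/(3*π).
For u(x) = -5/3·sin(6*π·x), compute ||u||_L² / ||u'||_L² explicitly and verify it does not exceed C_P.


||u||_L² / ||u'||_L² = 1/(6*π) < C_P = 1/(3*π).

u(x) = -5/3·sin(6*π·x), so u'(x) = -10*π*cos(6*π*x).
Writing u(x) = A·sin(kπx/L) with A = -5/3 and k = 2, use ∫_0^L sin²(kπx/L) dx = L/2 and ∫_0^L cos²(kπx/L) dx = L/2.
u² = 25/9·sin²(6*π·x) and (u')² = 100*π^2·cos²(6*π·x), and each of sin², cos² integrates to L/2 = 1/6 over (0, 1/3).
∫_0^1/3 u² dx = 25/54, so ||u||_L² = 5*sqrt(6)/18.
∫_0^1/3 (u')² dx = 50*π^2/3, so ||u'||_L² = 5*sqrt(6)*π/3.
Ratio ||u||_L² / ||u'||_L² = 1/(6*π).
Sharp Poincaré constant on H^1_0(0, 1/3) is C_P = L/π = 1/(3*π), achieved by sin(3*π·x).
This is the k = 2 harmonic; the ratio L/(kπ) is strictly less than C_P = L/π, consistent with the sharp inequality ||u||_L² ≤ C_P ||u'||_L².


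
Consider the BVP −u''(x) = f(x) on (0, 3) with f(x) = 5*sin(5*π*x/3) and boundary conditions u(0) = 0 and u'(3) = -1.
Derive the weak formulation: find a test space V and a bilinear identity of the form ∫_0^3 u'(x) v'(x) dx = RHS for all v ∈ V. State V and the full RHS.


V = {v ∈ H^1(0, 3) : v(0) = 0} (test functions vanish at x = 0 where u is specified); weak form: ∫_0^3 u'v' dx = ∫_0^3 (5*sin(5*π*x/3)) v dx − v(3) for all v ∈ V.

Multiply both sides by a test function v and integrate from 0 to 3:
  ∫_0^3 −u''(x) v(x) dx = ∫_0^3 f(x) v(x) dx.
Integrate the LHS by parts once:
  ∫_0^3 −u'' v dx = −[u'(x) v(x)]_0^3 + ∫_0^3 u'(x) v'(x) dx.
Thus ∫_0^3 u'(x) v'(x) dx = ∫_0^3 f(x) v(x) dx + [u'(x) v(x)]_0^3.
Choose V so that boundary terms are either known or forced to vanish.
Mixed BC: u(0) = 0 (Dirichlet) and u'(3) = -1 (Neumann). Define V = {v ∈ H^1(0, 3) : v(0) = 0}. Then [u' v]_0^3 = u'(3)·v(3) − u'(0)·0 = − v(3).
Weak formulation: find u (satisfying any essential BC) such that ∫_0^3 u'(x) v'(x) dx = ∫_0^3 f v dx − v(3) for all v ∈ V (Dirichlet at 0 absorbed into V; Neumann datum at x = 3 contributes the boundary term).
Substituting f(x) = 5*sin(5*π*x/3), the right-hand side is ∫_0^3 (5*sin(5*π*x/3)) v dx − v(3).


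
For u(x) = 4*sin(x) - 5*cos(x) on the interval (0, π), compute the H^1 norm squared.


||u||_{H^1(0,π)}^2 = 41*π

u'(x) = 5*sin(x) + 4*cos(x).
Expand u² and (u')² and integrate term by term on (0, π), using: for integers n ≥ 1, ∫_0^π sin²(nx) dx = ∫_0^π cos²(nx) dx = π/2; for n ≠ n', ∫_0^π sin(nx)sin(n'x) dx = ∫_0^π cos(nx)cos(n'x) dx = 0; and by product-to-sum, ∫_0^π sin(nx)cos(n'x) dx = ½∫_0^π [sin((n+n')x) + sin((n−n')x)] dx, which is 0 when n+n' is even and 2n/(n²−n'²) when n+n' is odd (it need not vanish on (0, π)).
  u² squared terms: (-5)²·∫cos(x)² dx = 25·π/2 = 25*π/2;  (4)²·∫sin(x)² dx = 16·π/2 = 8*π.
  u² cross terms: 2·(-5)·(4)·∫cos(x)·sin(x) dx = -40·(0) = 0.
  So ∫_0^π u² dx = 25*π/2 + 8*π + 0 = 41*π/2.
  (u')² squared terms: (4)²·∫cos(x)² dx = 16·π/2 = 8*π;  (5)²·∫sin(x)² dx = 25·π/2 = 25*π/2.
  (u')² cross terms: 2·(4)·(5)·∫cos(x)·sin(x) dx = 40·(0) = 0.
  So ∫_0^π (u')² dx = 8*π + 25*π/2 + 0 = 41*π/2.
||u||_{H^1}^2 = (41*π/2) + (41*π/2) = 41*π.


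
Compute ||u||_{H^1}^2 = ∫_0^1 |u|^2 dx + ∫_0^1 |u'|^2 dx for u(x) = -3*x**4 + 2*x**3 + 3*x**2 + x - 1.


||u||_{H^1}^2 = 1166/105

The H^1 norm (squared) on an interval (0, L) is
  ||u||_{H^1}^2 = ∫_0^L u(x)^2 dx + ∫_0^L u'(x)^2 dx.
Compute u'(x) = -12*x**3 + 6*x**2 + 6*x + 1.
Then u(x)^2 = 9*x**8 - 12*x**7 - 14*x**6 + 6*x**5 + 19*x**4 + 2*x**3 - 5*x**2 - 2*x + 1 and u'(x)^2 = 144*x**6 - 144*x**5 - 108*x**4 + 48*x**3 + 48*x**2 + 12*x + 1.
Integrate each monomial from 0 to 1 using ∫_0^1 c·x^n dx = c·1^(n+1)/(n+1):
  ∫_0^1 u(x)^2 dx = ∫_0^1 (9*x^8 - 12*x^7 - 14*x^6 + 6*x^5 + 19*x^4 + 2*x^3 - 5*x^2 - 2*x + 1) dx. Term by term:
    ∫_0^1 9*x^8 dx = 1;  ∫_0^1 -12*x^7 dx = -3/2;  ∫_0^1 -14*x^6 dx = -2;
    ∫_0^1 6*x^5 dx = 1;  ∫_0^1 19*x^4 dx = 19/5;  ∫_0^1 2*x^3 dx = 1/2;
    ∫_0^1 -5*x^2 dx = -5/3;  ∫_0^1 -2*x dx = -1;  ∫_0^1 1 dx = 1.
  Sum: 1 − 3/2 − 2 + 1 + 19/5 + 1/2 − 5/3 − 1 + 1 = 17/15.
  ∫_0^1 u'(x)^2 dx = ∫_0^1 (144*x^6 - 144*x^5 - 108*x^4 + 48*x^3 + 48*x^2 + 12*x + 1) dx. Term by term:
    ∫_0^1 144*x^6 dx = 144/7;  ∫_0^1 -144*x^5 dx = -24;  ∫_0^1 -108*x^4 dx = -108/5;
    ∫_0^1 48*x^3 dx = 12;  ∫_0^1 48*x^2 dx = 16;  ∫_0^1 12*x dx = 6;
    ∫_0^1 1 dx = 1.
  Sum: 144/7 − 24 − 108/5 + 12 + 16 + 6 + 1 = 349/35.
Adding: ||u||_{H^1}^2 = 17/15 + 349/35 = 1166/105.


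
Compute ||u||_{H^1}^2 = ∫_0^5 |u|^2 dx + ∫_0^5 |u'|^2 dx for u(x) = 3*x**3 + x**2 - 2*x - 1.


||u||_{H^1}^2 = 2276525/14

The H^1 norm (squared) on an interval (0, L) is
  ||u||_{H^1}^2 = ∫_0^L u(x)^2 dx + ∫_0^L u'(x)^2 dx.
Compute u'(x) = 9*x**2 + 2*x - 2.
Then u(x)^2 = 9*x**6 + 6*x**5 - 11*x**4 - 10*x**3 + 2*x**2 + 4*x + 1 and u'(x)^2 = 81*x**4 + 36*x**3 - 32*x**2 - 8*x + 4.
Integrate each monomial from 0 to 5 using ∫_0^5 c·x^n dx = c·5^(n+1)/(n+1):
  ∫_0^5 u(x)^2 dx = ∫_0^5 (9*x^6 + 6*x^5 - 11*x^4 - 10*x^3 + 2*x^2 + 4*x + 1) dx. Term by term:
    ∫_0^5 9*x^6 dx = 703125/7;  ∫_0^5 6*x^5 dx = 15625;  ∫_0^5 -11*x^4 dx = -6875;
    ∫_0^5 -10*x^3 dx = -3125/2;  ∫_0^5 2*x^2 dx = 250/3;  ∫_0^5 4*x dx = 50;
    ∫_0^5 1 dx = 5.
  Sum: 703125/7 + 15625 − 6875 − 3125/2 + 250/3 + 50 + 5 = 4526435/42.
  ∫_0^5 u'(x)^2 dx = ∫_0^5 (81*x^4 + 36*x^3 - 32*x^2 - 8*x + 4) dx. Term by term:
    ∫_0^5 81*x^4 dx = 50625;  ∫_0^5 36*x^3 dx = 5625;  ∫_0^5 -32*x^2 dx = -4000/3;
    ∫_0^5 -8*x dx = -100;  ∫_0^5 4 dx = 20.
  Sum: 50625 + 5625 − 4000/3 − 100 + 20 = 164510/3.
Adding: ||u||_{H^1}^2 = 4526435/42 + 164510/3 = 2276525/14.


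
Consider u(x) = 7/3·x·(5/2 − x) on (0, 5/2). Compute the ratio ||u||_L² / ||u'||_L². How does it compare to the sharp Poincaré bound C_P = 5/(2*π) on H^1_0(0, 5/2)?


||u||_L² / ||u'||_L² = sqrt(10)/4 < C_P = 5/(2*π).

u(x) = 7/3·x·(5/2 − x), so u'(x) = 35/6 - 14*x/3.
u(x) = 7/3·x·(5/2 − x) vanishes at x = 0 and x = 5/2, so u ∈ H^1_0(0, 5/2). Differentiate via the product rule and integrate the resulting polynomials term by term.
  ∫_0^5/2 u² dx = ∫_0^5/2 (49*x^4/9 - 245*x^3/9 + 1225*x^2/36) dx. Term by term:
    ∫_0^5/2 49*x^4/9 dx = 30625/288;  ∫_0^5/2 -245*x^3/9 dx = -153125/576;  ∫_0^5/2 1225*x^2/36 dx = 153125/864.
  Sum: 30625/288 − 153125/576 + 153125/864 = 30625/1728.
  ∫_0^5/2 (u')² dx = ∫_0^5/2 (196*x^2/9 - 490*x/9 + 1225/36) dx. Term by term:
    ∫_0^5/2 196*x^2/9 dx = 6125/54;  ∫_0^5/2 -490*x/9 dx = -6125/36;  ∫_0^5/2 1225/36 dx = 6125/72.
  Sum: 6125/54 − 6125/36 + 6125/72 = 6125/216.
∫_0^5/2 u² dx = 30625/1728, so ||u||_L² = 175*sqrt(3)/72.
∫_0^5/2 (u')² dx = 6125/216, so ||u'||_L² = 35*sqrt(30)/36.
Ratio ||u||_L² / ||u'||_L² = sqrt(10)/4.
Sharp Poincaré constant on H^1_0(0, 5/2) is C_P = L/π = 5/(2*π), achieved by sin(2*π/5·x).
A polynomial bump cannot attain the sharp Poincaré constant (only the first sine eigenfunction does), so the ratio is strictly less than C_P, consistent with ||u||_L² ≤ C_P ||u'||_L².


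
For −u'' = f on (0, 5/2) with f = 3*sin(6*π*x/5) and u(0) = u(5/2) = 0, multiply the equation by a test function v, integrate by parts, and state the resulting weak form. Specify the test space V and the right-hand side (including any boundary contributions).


V = H^1_0(0, 5/2) (so v(0) = v(5/2) = 0); weak form: ∫_0^5/2 u'v' dx = ∫_0^5/2 (3*sin(6*π*x/5)) v dx for all v ∈ V.

Multiply both sides by a test function v and integrate from 0 to 5/2:
  ∫_0^5/2 −u''(x) v(x) dx = ∫_0^5/2 f(x) v(x) dx.
Integrate the LHS by parts once:
  ∫_0^5/2 −u'' v dx = −[u'(x) v(x)]_0^5/2 + ∫_0^5/2 u'(x) v'(x) dx.
Thus ∫_0^5/2 u'(x) v'(x) dx = ∫_0^5/2 f(x) v(x) dx + [u'(x) v(x)]_0^5/2.
Choose V so that boundary terms are either known or forced to vanish.
u is Dirichlet: u(0) = u(5/2) = 0. Let V = H^1_0(0, 5/2); then v(0) = v(5/2) = 0, and [u' v]_0^5/2 = 0.
Weak formulation: find u (satisfying any essential BC) such that ∫_0^5/2 u'(x) v'(x) dx = ∫_0^5/2 f v dx for all v ∈ V.
Substituting f(x) = 3*sin(6*π*x/5), the right-hand side is ∫_0^5/2 (3*sin(6*π*x/5)) v dx.


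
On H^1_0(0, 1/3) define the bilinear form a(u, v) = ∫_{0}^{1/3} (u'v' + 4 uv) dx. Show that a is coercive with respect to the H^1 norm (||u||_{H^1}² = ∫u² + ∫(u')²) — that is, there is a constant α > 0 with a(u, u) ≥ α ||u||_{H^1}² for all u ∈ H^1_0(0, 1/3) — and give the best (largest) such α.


α = 1

Coercivity of a(·,·) on H^1_0(0, 1/3) means a(u, u) ≥ α ||u||_{H^1}² for every u ∈ H^1_0.
The interval has length L = 1/3, and Poincaré/coercivity depend only on L. Here a(u, u) = ∫(u')² + (4)·∫u².
Here c = 4 ≥ 1, so a(u,u) = ∫(u')² + c∫u² ≥ ∫(u')² + ∫u² = ||u||_{H^1}², i.e. α = 1 works. No larger α is possible: a(u,u) ≥ α||u||_{H^1}² means (1−α)∫(u')² ≥ (α−c)∫u², and for the modes u_n = sin(nπ(x−x₀)/L) (x₀ the left endpoint) one has ∫u_n²/∫(u_n')² = (L/(nπ))² → 0, so a(u_n,u_n)/||u_n||_{H^1}² → 1. Hence the optimal constant is α = 1.
Therefore α = 1.


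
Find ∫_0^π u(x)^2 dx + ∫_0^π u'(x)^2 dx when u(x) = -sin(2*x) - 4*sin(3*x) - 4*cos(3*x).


||u||_{H^1(0,π)}^2 = -64 + 325*π/2

u'(x) = 12*sin(3*x) - 2*cos(2*x) - 12*cos(3*x).
Expand u² and (u')² and integrate term by term on (0, π), using: for integers n ≥ 1, ∫_0^π sin²(nx) dx = ∫_0^π cos²(nx) dx = π/2; for n ≠ n', ∫_0^π sin(nx)sin(n'x) dx = ∫_0^π cos(nx)cos(n'x) dx = 0; and by product-to-sum, ∫_0^π sin(nx)cos(n'x) dx = ½∫_0^π [sin((n+n')x) + sin((n−n')x)] dx, which is 0 when n+n' is even and 2n/(n²−n'²) when n+n' is odd (it need not vanish on (0, π)).
  u² squared terms: (-1)²·∫sin(2x)² dx = 1·π/2 = π/2;  (-4)²·∫cos(3x)² dx = 16·π/2 = 8*π;  (-4)²·∫sin(3x)² dx = 16·π/2 = 8*π.
  u² cross terms: 2·(-1)·(-4)·∫sin(2x)·cos(3x) dx = 8·(-4/5) = -32/5;  2·(-1)·(-4)·∫sin(2x)·sin(3x) dx = 8·(0) = 0;  2·(-4)·(-4)·∫cos(3x)·sin(3x) dx = 32·(0) = 0.
  So ∫_0^π u² dx = π/2 + 8*π + 8*π − 32/5 + 0 + 0 = -32/5 + 33*π/2.
  (u')² squared terms: (-12)²·∫cos(3x)² dx = 144·π/2 = 72*π;  (-2)²·∫cos(2x)² dx = 4·π/2 = 2*π;  (12)²·∫sin(3x)² dx = 144·π/2 = 72*π.
  (u')² cross terms: 2·(-12)·(-2)·∫cos(3x)·cos(2x) dx = 48·(0) = 0;  2·(-12)·(12)·∫cos(3x)·sin(3x) dx = -288·(0) = 0;  2·(-2)·(12)·∫cos(2x)·sin(3x) dx = -48·(6/5) = -288/5.
  So ∫_0^π (u')² dx = 72*π + 2*π + 72*π + 0 + 0 − 288/5 = -288/5 + 146*π.
||u||_{H^1}^2 = (-32/5 + 33*π/2) + (-288/5 + 146*π) = -64 + 325*π/2.


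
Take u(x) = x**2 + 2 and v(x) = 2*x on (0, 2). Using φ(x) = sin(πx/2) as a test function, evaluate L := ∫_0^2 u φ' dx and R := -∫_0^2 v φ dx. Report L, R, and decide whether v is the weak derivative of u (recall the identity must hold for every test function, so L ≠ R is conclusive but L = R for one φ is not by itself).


LHS = -8/π, RHS = -8/π. Yes, v = u' weakly.

u(x) = x**2 + 2, classical derivative u'(x) = 2*x.
φ(x) = sin(πx/2), so φ'(x) = π*cos(π*x/2)/2.
Note φ(0) = φ(2) = 0, so the boundary term u·φ vanishes.
LHS = ∫_0^2 u(x) φ'(x) dx = ∫_0^2 (π*x^2*cos(π*x/2)/2 + π*cos(π*x/2)) dx. Term by term:
  ∫_0^2 π*cos(π*x/2) dx = 0;  ∫_0^2 π*x^2*cos(π*x/2)/2 dx = -8/π.
Sum: 0 − 8/π = -8/π.
So LHS = -8/π.
∫_0^2 v(x) φ(x) dx = ∫_0^2 (2*x*sin(π*x/2)) dx. Term by term:
  ∫_0^2 2*x*sin(π*x/2) dx = 8/π.
So RHS = -∫_0^2 v(x) φ(x) dx = -8/π.
LHS = RHS, so the identity holds for this test φ.
Moreover u is smooth here and v(x) = u'(x) = 2*x pointwise, so the identity holds for every test function. Hence v is the weak derivative of u.


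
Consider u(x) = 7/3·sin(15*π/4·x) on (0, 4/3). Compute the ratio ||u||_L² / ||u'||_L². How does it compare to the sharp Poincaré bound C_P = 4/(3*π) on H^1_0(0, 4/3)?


||u||_L² / ||u'||_L² = 4/(15*π) < C_P = 4/(3*π).

u(x) = 7/3·sin(15*π/4·x), so u'(x) = 35*π*cos(15*π*x/4)/4.
Writing u(x) = A·sin(kπx/L) with A = 7/3 and k = 5, use ∫_0^L sin²(kπx/L) dx = L/2 and ∫_0^L cos²(kπx/L) dx = L/2.
u² = 49/9·sin²(15*π/4·x) and (u')² = 1225*π^2/16·cos²(15*π/4·x), and each of sin², cos² integrates to L/2 = 2/3 over (0, 4/3).
∫_0^4/3 u² dx = 98/27, so ||u||_L² = 7*sqrt(6)/9.
∫_0^4/3 (u')² dx = 1225*π^2/24, so ||u'||_L² = 35*sqrt(6)*π/12.
Ratio ||u||_L² / ||u'||_L² = 4/(15*π).
Sharp Poincaré constant on H^1_0(0, 4/3) is C_P = L/π = 4/(3*π), achieved by sin(3*π/4·x).
This is the k = 5 harmonic; the ratio L/(kπ) is strictly less than C_P = L/π, consistent with the sharp inequality ||u||_L² ≤ C_P ||u'||_L².


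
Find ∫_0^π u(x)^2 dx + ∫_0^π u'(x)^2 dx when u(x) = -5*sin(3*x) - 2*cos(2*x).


||u||_{H^1(0,π)}^2 = 120 + 135*π

u'(x) = 4*sin(2*x) - 15*cos(3*x).
Expand u² and (u')² and integrate term by term on (0, π), using: for integers n ≥ 1, ∫_0^π sin²(nx) dx = ∫_0^π cos²(nx) dx = π/2; for n ≠ n', ∫_0^π sin(nx)sin(n'x) dx = ∫_0^π cos(nx)cos(n'x) dx = 0; and by product-to-sum, ∫_0^π sin(nx)cos(n'x) dx = ½∫_0^π [sin((n+n')x) + sin((n−n')x)] dx, which is 0 when n+n' is even and 2n/(n²−n'²) when n+n' is odd (it need not vanish on (0, π)).
  u² squared terms: (-5)²·∫sin(3x)² dx = 25·π/2 = 25*π/2;  (-2)²·∫cos(2x)² dx = 4·π/2 = 2*π.
  u² cross terms: 2·(-5)·(-2)·∫sin(3x)·cos(2x) dx = 20·(6/5) = 24.
  So ∫_0^π u² dx = 25*π/2 + 2*π + 24 = 24 + 29*π/2.
  (u')² squared terms: (-15)²·∫cos(3x)² dx = 225·π/2 = 225*π/2;  (4)²·∫sin(2x)² dx = 16·π/2 = 8*π.
  (u')² cross terms: 2·(-15)·(4)·∫cos(3x)·sin(2x) dx = -120·(-4/5) = 96.
  So ∫_0^π (u')² dx = 225*π/2 + 8*π + 96 = 96 + 241*π/2.
||u||_{H^1}^2 = (24 + 29*π/2) + (96 + 241*π/2) = 120 + 135*π.


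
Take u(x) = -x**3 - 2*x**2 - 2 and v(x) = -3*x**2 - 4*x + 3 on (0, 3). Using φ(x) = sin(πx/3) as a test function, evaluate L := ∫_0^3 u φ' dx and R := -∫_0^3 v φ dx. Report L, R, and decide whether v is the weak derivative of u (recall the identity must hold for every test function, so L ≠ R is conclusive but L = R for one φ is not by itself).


LHS = -324/π^3 + 117/π, RHS = -324/π^3 + 99/π. No, v is not the weak derivative of u.

u(x) = -x**3 - 2*x**2 - 2, classical derivative u'(x) = -3*x**2 - 4*x.
φ(x) = sin(πx/3), so φ'(x) = π*cos(π*x/3)/3.
Note φ(0) = φ(3) = 0, so the boundary term u·φ vanishes.
LHS = ∫_0^3 u(x) φ'(x) dx = ∫_0^3 (-π*x^3*cos(π*x/3)/3 - 2*π*x^2*cos(π*x/3)/3 - 2*π*cos(π*x/3)/3) dx. Term by term:
  ∫_0^3 -2*π*cos(π*x/3)/3 dx = 0;  ∫_0^3 -2*π*x^2*cos(π*x/3)/3 dx = 36/π;  ∫_0^3 -π*x^3*cos(π*x/3)/3 dx = -324/π^3 + 81/π.
Sum: 0 + 36/π + -324/π^3 + 81/π = -324/π^3 + 117/π.
So LHS = -324/π^3 + 117/π.
∫_0^3 v(x) φ(x) dx = ∫_0^3 (-3*x^2*sin(π*x/3) - 4*x*sin(π*x/3) + 3*sin(π*x/3)) dx. Term by term:
  ∫_0^3 3*sin(π*x/3) dx = 18/π;  ∫_0^3 -4*x*sin(π*x/3) dx = -36/π;  ∫_0^3 -3*x^2*sin(π*x/3) dx = -81/π + 324/π^3.
Sum: 18/π − 36/π + -81/π + 324/π^3 = -99/π + 324/π^3.
So RHS = -∫_0^3 v(x) φ(x) dx = -324/π^3 + 99/π.
LHS − RHS = 18/π ≠ 0, so the identity fails.
(For a valid weak derivative the identity must hold for EVERY test function, in particular this one. The failure shows v is NOT the weak derivative of u.)
Correct weak derivative would be u'(x) = -3*x**2 - 4*x.


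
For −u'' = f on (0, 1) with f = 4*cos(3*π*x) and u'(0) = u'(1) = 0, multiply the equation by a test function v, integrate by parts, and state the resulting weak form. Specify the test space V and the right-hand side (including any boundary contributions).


V = H^1(0, 1) (no boundary constraint on v; u is determined up to an additive constant); weak form: ∫_0^1 u'v' dx = ∫_0^1 (4*cos(3*π*x)) v dx for all v ∈ V.

Multiply both sides by a test function v and integrate from 0 to 1:
  ∫_0^1 −u''(x) v(x) dx = ∫_0^1 f(x) v(x) dx.
Integrate the LHS by parts once:
  ∫_0^1 −u'' v dx = −[u'(x) v(x)]_0^1 + ∫_0^1 u'(x) v'(x) dx.
Thus ∫_0^1 u'(x) v'(x) dx = ∫_0^1 f(x) v(x) dx + [u'(x) v(x)]_0^1.
Choose V so that boundary terms are either known or forced to vanish.
u has homogeneous Neumann: u'(0) = u'(1) = 0. So [u' v]_0^1 = 0·v(1) − 0·v(0) = 0 for any v; take V = H^1(0, 1).
Weak formulation: find u (satisfying any essential BC) such that ∫_0^1 u'(x) v'(x) dx = ∫_0^1 f v dx for all v ∈ V (homogeneous Neumann, so boundary terms vanish).
Substituting f(x) = 4*cos(3*π*x), the right-hand side is ∫_0^1 (4*cos(3*π*x)) v dx.
Compatibility check (pure Neumann): taking v ≡ 1 ∈ V gives 0 = ∫_0^1 f dx + (0) − (0), i.e. ∫_0^1 f dx must equal u'(0) − u'(1) = 0. Indeed ∫_0^1 (4*cos(3*π*x)) dx = 0, so the data are compatible. The solution is then unique only up to an additive constant (fix it e.g. by requiring ∫_0^1 u dx = 0).


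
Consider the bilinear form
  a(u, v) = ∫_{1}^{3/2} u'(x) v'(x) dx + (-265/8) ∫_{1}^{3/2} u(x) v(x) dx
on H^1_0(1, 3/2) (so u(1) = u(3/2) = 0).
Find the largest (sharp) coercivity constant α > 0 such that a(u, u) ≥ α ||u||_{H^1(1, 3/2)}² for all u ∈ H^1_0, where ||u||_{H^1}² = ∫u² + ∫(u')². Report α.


α = (-265 + 32*π^2)/(8*(1 + 4*π^2))

Coercivity of a(·,·) on H^1_0(1, 3/2) means a(u, u) ≥ α ||u||_{H^1}² for every u ∈ H^1_0.
The interval has length L = 1/2, and Poincaré/coercivity depend only on L. Here a(u, u) = ∫(u')² + (-265/8)·∫u².
Here c = -265/8 < 0 with |c| < (π/L)² = 4*π^2, so coercivity still holds. The condition a(u,u) ≥ α||u||_{H^1}² reads (1−α)∫(u')² ≥ (α−c)∫u². Any admissible α is ≤ 1 (rapidly oscillating u have ∫u²/∫(u')² → 0), and α = 1 would force 0 ≥ (1−c)∫u², impossible since c < 1; so 1−α > 0. By the sharp Poincaré inequality on H^1_0 of an interval of length L, ∫(u')² ≥ (π/L)²∫u² with equality for the first sine mode sin(π(x−x₀)/L) (x₀ the left endpoint), so the inequality holds for all u iff (1−α)(π/L)² ≥ α − c, i.e. α ≤ ((π/L)² + c)/((π/L)² + 1) = (1 + c(L/π)²)/(1 + (L/π)²). (Direct route, valid since c ≤ 0: Poincaré gives c∫u² ≥ c(L/π)²∫(u')², so a(u,u) ≥ (1 + c(L/π)²)∫(u')², while ||u||_{H^1}² ≤ (1 + (L/π)²)∫(u')²; dividing yields the same α.) With (π/L)² = 4*π^2 and c = -265/8, the largest admissible constant is α = ((π/L)² + c)/((π/L)² + 1).
Simplifying, α = (-265 + 32*π^2)/(8*(1 + 4*π^2)).


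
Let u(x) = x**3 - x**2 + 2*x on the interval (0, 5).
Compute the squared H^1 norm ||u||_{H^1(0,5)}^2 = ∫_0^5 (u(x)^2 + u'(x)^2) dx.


||u||_{H^1}^2 = 90690/7

The H^1 norm (squared) on an interval (0, L) is
  ||u||_{H^1}^2 = ∫_0^L u(x)^2 dx + ∫_0^L u'(x)^2 dx.
Compute u'(x) = 3*x**2 - 2*x + 2.
Then u(x)^2 = x**6 - 2*x**5 + 5*x**4 - 4*x**3 + 4*x**2 and u'(x)^2 = 9*x**4 - 12*x**3 + 16*x**2 - 8*x + 4.
Integrate each monomial from 0 to 5 using ∫_0^5 c·x^n dx = c·5^(n+1)/(n+1):
  ∫_0^5 u(x)^2 dx = ∫_0^5 (x^6 - 2*x^5 + 5*x^4 - 4*x^3 + 4*x^2) dx. Term by term:
    ∫_0^5 x^6 dx = 78125/7;  ∫_0^5 -2*x^5 dx = -15625/3;  ∫_0^5 5*x^4 dx = 3125;
    ∫_0^5 -4*x^3 dx = -625;  ∫_0^5 4*x^2 dx = 500/3.
  Sum: 78125/7 − 15625/3 + 3125 − 625 + 500/3 = 181000/21.
  ∫_0^5 u'(x)^2 dx = ∫_0^5 (9*x^4 - 12*x^3 + 16*x^2 - 8*x + 4) dx. Term by term:
    ∫_0^5 9*x^4 dx = 5625;  ∫_0^5 -12*x^3 dx = -1875;  ∫_0^5 16*x^2 dx = 2000/3;
    ∫_0^5 -8*x dx = -100;  ∫_0^5 4 dx = 20.
  Sum: 5625 − 1875 + 2000/3 − 100 + 20 = 13010/3.
Adding: ||u||_{H^1}^2 = 181000/21 + 13010/3 = 90690/7.


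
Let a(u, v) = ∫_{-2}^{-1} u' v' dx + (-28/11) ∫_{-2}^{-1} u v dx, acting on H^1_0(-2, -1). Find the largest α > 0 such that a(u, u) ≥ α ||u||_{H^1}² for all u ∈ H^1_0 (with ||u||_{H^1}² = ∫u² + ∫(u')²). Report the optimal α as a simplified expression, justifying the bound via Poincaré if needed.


α = (-28/11 + π^2)/(1 + π^2)

Coercivity of a(·,·) on H^1_0(-2, -1) means a(u, u) ≥ α ||u||_{H^1}² for every u ∈ H^1_0.
The interval has length L = 1, and Poincaré/coercivity depend only on L. Here a(u, u) = ∫(u')² + (-28/11)·∫u².
Here c = -28/11 < 0 with |c| < (π/L)² = π^2, so coercivity still holds. The condition a(u,u) ≥ α||u||_{H^1}² reads (1−α)∫(u')² ≥ (α−c)∫u². Any admissible α is ≤ 1 (rapidly oscillating u have ∫u²/∫(u')² → 0), and α = 1 would force 0 ≥ (1−c)∫u², impossible since c < 1; so 1−α > 0. By the sharp Poincaré inequality on H^1_0 of an interval of length L, ∫(u')² ≥ (π/L)²∫u² with equality for the first sine mode sin(π(x−x₀)/L) (x₀ the left endpoint), so the inequality holds for all u iff (1−α)(π/L)² ≥ α − c, i.e. α ≤ ((π/L)² + c)/((π/L)² + 1) = (1 + c(L/π)²)/(1 + (L/π)²). (Direct route, valid since c ≤ 0: Poincaré gives c∫u² ≥ c(L/π)²∫(u')², so a(u,u) ≥ (1 + c(L/π)²)∫(u')², while ||u||_{H^1}² ≤ (1 + (L/π)²)∫(u')²; dividing yields the same α.) With (π/L)² = π^2 and c = -28/11, the largest admissible constant is α = ((π/L)² + c)/((π/L)² + 1).
Simplifying, α = (-28/11 + π^2)/(1 + π^2).


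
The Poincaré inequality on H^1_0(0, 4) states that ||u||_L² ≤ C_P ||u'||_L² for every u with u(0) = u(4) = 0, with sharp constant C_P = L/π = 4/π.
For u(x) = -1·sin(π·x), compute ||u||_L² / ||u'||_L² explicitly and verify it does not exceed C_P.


||u||_L² / ||u'||_L² = 1/π < C_P = 4/π.

u(x) = -1·sin(π·x), so u'(x) = -π*cos(π*x).
Writing u(x) = A·sin(kπx/L) with A = -1 and k = 4, use ∫_0^L sin²(kπx/L) dx = L/2 and ∫_0^L cos²(kπx/L) dx = L/2.
u² = 1·sin²(π·x) and (u')² = π^2·cos²(π·x), and each of sin², cos² integrates to L/2 = 2 over (0, 4).
∫_0^4 u² dx = 2, so ||u||_L² = sqrt(2).
∫_0^4 (u')² dx = 2*π^2, so ||u'||_L² = sqrt(2)*π.
Ratio ||u||_L² / ||u'||_L² = 1/π.
Sharp Poincaré constant on H^1_0(0, 4) is C_P = L/π = 4/π, achieved by sin(π/4·x).
This is the k = 4 harmonic; the ratio L/(kπ) is strictly less than C_P = L/π, consistent with the sharp inequality ||u||_L² ≤ C_P ||u'||_L².


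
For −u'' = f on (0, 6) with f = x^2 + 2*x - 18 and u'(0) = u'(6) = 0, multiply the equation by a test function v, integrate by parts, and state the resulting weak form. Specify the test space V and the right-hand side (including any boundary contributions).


V = H^1(0, 6) (no boundary constraint on v; u is determined up to an additive constant); weak form: ∫_0^6 u'v' dx = ∫_0^6 (x^2 + 2*x - 18) v dx for all v ∈ V.

Multiply both sides by a test function v and integrate from 0 to 6:
  ∫_0^6 −u''(x) v(x) dx = ∫_0^6 f(x) v(x) dx.
Integrate the LHS by parts once:
  ∫_0^6 −u'' v dx = −[u'(x) v(x)]_0^6 + ∫_0^6 u'(x) v'(x) dx.
Thus ∫_0^6 u'(x) v'(x) dx = ∫_0^6 f(x) v(x) dx + [u'(x) v(x)]_0^6.
Choose V so that boundary terms are either known or forced to vanish.
u has homogeneous Neumann: u'(0) = u'(6) = 0. So [u' v]_0^6 = 0·v(6) − 0·v(0) = 0 for any v; take V = H^1(0, 6).
Weak formulation: find u (satisfying any essential BC) such that ∫_0^6 u'(x) v'(x) dx = ∫_0^6 f v dx for all v ∈ V (homogeneous Neumann, so boundary terms vanish).
Substituting f(x) = x^2 + 2*x - 18, the right-hand side is ∫_0^6 (x^2 + 2*x - 18) v dx.
Compatibility check (pure Neumann): taking v ≡ 1 ∈ V gives 0 = ∫_0^6 f dx + (0) − (0), i.e. ∫_0^6 f dx must equal u'(0) − u'(6) = 0. Indeed ∫_0^6 (x^2 + 2*x - 18) dx = 0, so the data are compatible. The solution is then unique only up to an additive constant (fix it e.g. by requiring ∫_0^6 u dx = 0).


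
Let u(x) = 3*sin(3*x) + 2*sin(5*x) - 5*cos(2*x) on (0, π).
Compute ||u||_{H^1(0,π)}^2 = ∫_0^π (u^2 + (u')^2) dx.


||u||_{H^1(0,π)}^2 = -4780/21 + 319*π/2

u'(x) = 10*sin(2*x) + 9*cos(3*x) + 10*cos(5*x).
Expand u² and (u')² and integrate term by term on (0, π), using: for integers n ≥ 1, ∫_0^π sin²(nx) dx = ∫_0^π cos²(nx) dx = π/2; for n ≠ n', ∫_0^π sin(nx)sin(n'x) dx = ∫_0^π cos(nx)cos(n'x) dx = 0; and by product-to-sum, ∫_0^π sin(nx)cos(n'x) dx = ½∫_0^π [sin((n+n')x) + sin((n−n')x)] dx, which is 0 when n+n' is even and 2n/(n²−n'²) when n+n' is odd (it need not vanish on (0, π)).
  u² squared terms: (-5)²·∫cos(2x)² dx = 25·π/2 = 25*π/2;  (2)²·∫sin(5x)² dx = 4·π/2 = 2*π;  (3)²·∫sin(3x)² dx = 9·π/2 = 9*π/2.
  u² cross terms: 2·(-5)·(2)·∫cos(2x)·sin(5x) dx = -20·(10/21) = -200/21;  2·(-5)·(3)·∫cos(2x)·sin(3x) dx = -30·(6/5) = -36;  2·(2)·(3)·∫sin(5x)·sin(3x) dx = 12·(0) = 0.
  So ∫_0^π u² dx = 25*π/2 + 2*π + 9*π/2 − 200/21 − 36 + 0 = -956/21 + 19*π.
  (u')² squared terms: (9)²·∫cos(3x)² dx = 81·π/2 = 81*π/2;  (10)²·∫cos(5x)² dx = 100·π/2 = 50*π;  (10)²·∫sin(2x)² dx = 100·π/2 = 50*π.
  (u')² cross terms: 2·(9)·(10)·∫cos(3x)·cos(5x) dx = 180·(0) = 0;  2·(9)·(10)·∫cos(3x)·sin(2x) dx = 180·(-4/5) = -144;  2·(10)·(10)·∫cos(5x)·sin(2x) dx = 200·(-4/21) = -800/21.
  So ∫_0^π (u')² dx = 81*π/2 + 50*π + 50*π + 0 − 144 − 800/21 = -3824/21 + 281*π/2.
||u||_{H^1}^2 = (-956/21 + 19*π) + (-3824/21 + 281*π/2) = -4780/21 + 319*π/2.


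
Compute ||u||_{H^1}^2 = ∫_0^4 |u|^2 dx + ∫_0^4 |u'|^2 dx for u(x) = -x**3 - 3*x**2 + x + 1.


||u||_{H^1}^2 = 1256504/105

The H^1 norm (squared) on an interval (0, L) is
  ||u||_{H^1}^2 = ∫_0^L u(x)^2 dx + ∫_0^L u'(x)^2 dx.
Compute u'(x) = -3*x**2 - 6*x + 1.
Then u(x)^2 = x**6 + 6*x**5 + 7*x**4 - 8*x**3 - 5*x**2 + 2*x + 1 and u'(x)^2 = 9*x**4 + 36*x**3 + 30*x**2 - 12*x + 1.
Integrate each monomial from 0 to 4 using ∫_0^4 c·x^n dx = c·4^(n+1)/(n+1):
  ∫_0^4 u(x)^2 dx = ∫_0^4 (x^6 + 6*x^5 + 7*x^4 - 8*x^3 - 5*x^2 + 2*x + 1) dx. Term by term:
    ∫_0^4 x^6 dx = 16384/7;  ∫_0^4 6*x^5 dx = 4096;  ∫_0^4 7*x^4 dx = 7168/5;
    ∫_0^4 -8*x^3 dx = -512;  ∫_0^4 -5*x^2 dx = -320/3;  ∫_0^4 2*x dx = 16;
    ∫_0^4 1 dx = 4.
  Sum: 16384/7 + 4096 + 7168/5 − 512 − 320/3 + 16 + 4 = 763508/105.
  ∫_0^4 u'(x)^2 dx = ∫_0^4 (9*x^4 + 36*x^3 + 30*x^2 - 12*x + 1) dx. Term by term:
    ∫_0^4 9*x^4 dx = 9216/5;  ∫_0^4 36*x^3 dx = 2304;  ∫_0^4 30*x^2 dx = 640;
    ∫_0^4 -12*x dx = -96;  ∫_0^4 1 dx = 4.
  Sum: 9216/5 + 2304 + 640 − 96 + 4 = 23476/5.
Adding: ||u||_{H^1}^2 = 763508/105 + 23476/5 = 1256504/105.


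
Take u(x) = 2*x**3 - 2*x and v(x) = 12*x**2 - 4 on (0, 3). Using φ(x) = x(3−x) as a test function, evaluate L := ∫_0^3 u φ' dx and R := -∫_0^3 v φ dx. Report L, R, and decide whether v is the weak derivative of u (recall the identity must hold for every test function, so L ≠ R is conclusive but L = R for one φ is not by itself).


LHS = -639/10, RHS = -639/5. No, v is not the weak derivative of u.

u(x) = 2*x**3 - 2*x, classical derivative u'(x) = 6*x**2 - 2.
φ(x) = x(3−x), so φ'(x) = 3 - 2*x.
Note φ(0) = φ(3) = 0, so the boundary term u·φ vanishes.
LHS = ∫_0^3 u(x) φ'(x) dx = ∫_0^3 (-4*x^4 + 6*x^3 + 4*x^2 - 6*x) dx. Term by term:
  ∫_0^3 -4*x^4 dx = -972/5;  ∫_0^3 6*x^3 dx = 243/2;  ∫_0^3 4*x^2 dx = 36;
  ∫_0^3 -6*x dx = -27.
Sum: -972/5 + 243/2 + 36 − 27 = -639/10.
So LHS = -639/10.
∫_0^3 v(x) φ(x) dx = ∫_0^3 (-12*x^4 + 36*x^3 + 4*x^2 - 12*x) dx. Term by term:
  ∫_0^3 -12*x^4 dx = -2916/5;  ∫_0^3 36*x^3 dx = 729;  ∫_0^3 4*x^2 dx = 36;
  ∫_0^3 -12*x dx = -54.
Sum: -2916/5 + 729 + 36 − 54 = 639/5.
So RHS = -∫_0^3 v(x) φ(x) dx = -639/5.
LHS − RHS = 639/10 ≠ 0, so the identity fails.
(For a valid weak derivative the identity must hold for EVERY test function, in particular this one. The failure shows v is NOT the weak derivative of u.)
Correct weak derivative would be u'(x) = 6*x**2 - 2.


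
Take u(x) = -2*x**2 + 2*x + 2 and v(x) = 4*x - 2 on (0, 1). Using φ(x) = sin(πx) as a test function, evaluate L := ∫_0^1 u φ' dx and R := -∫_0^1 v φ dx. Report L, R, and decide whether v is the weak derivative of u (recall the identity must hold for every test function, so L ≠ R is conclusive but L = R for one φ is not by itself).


LHS = 0, RHS = 0. No, v is not the weak derivative of u.

u(x) = -2*x**2 + 2*x + 2, classical derivative u'(x) = 2 - 4*x.
φ(x) = sin(πx), so φ'(x) = π*cos(π*x).
Note φ(0) = φ(1) = 0, so the boundary term u·φ vanishes.
LHS = ∫_0^1 u(x) φ'(x) dx = ∫_0^1 (-2*π*x^2*cos(π*x) + 2*π*x*cos(π*x) + 2*π*cos(π*x)) dx. Term by term:
  ∫_0^1 2*π*cos(π*x) dx = 0;  ∫_0^1 -2*π*x^2*cos(π*x) dx = 4/π;  ∫_0^1 2*π*x*cos(π*x) dx = -4/π.
Sum: 0 + 4/π − 4/π = 0.
So LHS = 0.
∫_0^1 v(x) φ(x) dx = ∫_0^1 (4*x*sin(π*x) - 2*sin(π*x)) dx. Term by term:
  ∫_0^1 -2*sin(π*x) dx = -4/π;  ∫_0^1 4*x*sin(π*x) dx = 4/π.
Sum: -4/π + 4/π = 0.
So RHS = -∫_0^1 v(x) φ(x) dx = 0.
LHS = RHS, so the identity holds for this particular φ. But this is necessary, not sufficient: a weak derivative must satisfy the identity for EVERY test function in C_c^∞(0, 1).
Here u is smooth, so its weak derivative equals its classical derivative u'(x) = 2 - 4*x. Since v(x) = 4*x - 2 ≠ u'(x), v is NOT the weak derivative of u — the agreement for this single φ is a coincidence (the difference v − u' happens to be L²-orthogonal to this φ).


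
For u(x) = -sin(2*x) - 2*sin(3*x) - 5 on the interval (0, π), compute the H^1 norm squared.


||u||_{H^1(0,π)}^2 = 40/3 + 95*π/2

u'(x) = -2*cos(2*x) - 6*cos(3*x).
Expand u² and (u')² and integrate term by term on (0, π), using: for integers n ≥ 1, ∫_0^π sin²(nx) dx = ∫_0^π cos²(nx) dx = π/2; for n ≠ n', ∫_0^π sin(nx)sin(n'x) dx = ∫_0^π cos(nx)cos(n'x) dx = 0; and by product-to-sum, ∫_0^π sin(nx)cos(n'x) dx = ½∫_0^π [sin((n+n')x) + sin((n−n')x)] dx, which is 0 when n+n' is even and 2n/(n²−n'²) when n+n' is odd (it need not vanish on (0, π)). For the constant mode: ∫_0^π 1 dx = π, ∫_0^π cos(nx) dx = 0, ∫_0^π sin(nx) dx = (1−(−1)^n)/n.
  u² squared terms: (-5)²·∫1 dx = 25·π = 25*π;  (-1)²·∫sin(2x)² dx = 1·π/2 = π/2;  (-2)²·∫sin(3x)² dx = 4·π/2 = 2*π.
  u² cross terms: 2·(-5)·(-1)·∫1·sin(2x) dx = 10·(0) = 0;  2·(-5)·(-2)·∫1·sin(3x) dx = 20·(2/3) = 40/3;  2·(-1)·(-2)·∫sin(2x)·sin(3x) dx = 4·(0) = 0.
  So ∫_0^π u² dx = 25*π + π/2 + 2*π + 0 + 40/3 + 0 = 40/3 + 55*π/2.
  (u')² squared terms: (-6)²·∫cos(3x)² dx = 36·π/2 = 18*π;  (-2)²·∫cos(2x)² dx = 4·π/2 = 2*π.
  (u')² cross terms: 2·(-6)·(-2)·∫cos(3x)·cos(2x) dx = 24·(0) = 0.
  So ∫_0^π (u')² dx = 18*π + 2*π + 0 = 20*π.
||u||_{H^1}^2 = (40/3 + 55*π/2) + (20*π) = 40/3 + 95*π/2.


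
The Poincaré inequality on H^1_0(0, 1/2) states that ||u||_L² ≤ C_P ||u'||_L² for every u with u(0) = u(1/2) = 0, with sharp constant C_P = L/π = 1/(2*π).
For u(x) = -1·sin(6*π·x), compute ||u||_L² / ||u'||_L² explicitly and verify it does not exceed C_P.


||u||_L² / ||u'||_L² = 1/(6*π) < C_P = 1/(2*π).

u(x) = -1·sin(6*π·x), so u'(x) = -6*π*cos(6*π*x).
Writing u(x) = A·sin(kπx/L) with A = -1 and k = 3, use ∫_0^L sin²(kπx/L) dx = L/2 and ∫_0^L cos²(kπx/L) dx = L/2.
u² = 1·sin²(6*π·x) and (u')² = 36*π^2·cos²(6*π·x), and each of sin², cos² integrates to L/2 = 1/4 over (0, 1/2).
∫_0^1/2 u² dx = 1/4, so ||u||_L² = 1/2.
∫_0^1/2 (u')² dx = 9*π^2, so ||u'||_L² = 3*π.
Ratio ||u||_L² / ||u'||_L² = 1/(6*π).
Sharp Poincaré constant on H^1_0(0, 1/2) is C_P = L/π = 1/(2*π), achieved by sin(2*π·x).
This is the k = 3 harmonic; the ratio L/(kπ) is strictly less than C_P = L/π, consistent with the sharp inequality ||u||_L² ≤ C_P ||u'||_L².


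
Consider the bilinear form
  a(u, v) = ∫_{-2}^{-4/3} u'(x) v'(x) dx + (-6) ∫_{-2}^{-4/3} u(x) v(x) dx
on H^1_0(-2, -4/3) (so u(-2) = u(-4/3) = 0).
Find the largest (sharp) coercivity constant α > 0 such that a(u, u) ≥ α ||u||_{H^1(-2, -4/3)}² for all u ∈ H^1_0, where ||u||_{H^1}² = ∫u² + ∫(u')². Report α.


α = 3*(-8 + 3*π^2)/(4 + 9*π^2)

Coercivity of a(·,·) on H^1_0(-2, -4/3) means a(u, u) ≥ α ||u||_{H^1}² for every u ∈ H^1_0.
The interval has length L = 2/3, and Poincaré/coercivity depend only on L. Here a(u, u) = ∫(u')² + (-6)·∫u².
Here c = -6 < 0 with |c| < (π/L)² = 9*π^2/4, so coercivity still holds. The condition a(u,u) ≥ α||u||_{H^1}² reads (1−α)∫(u')² ≥ (α−c)∫u². Any admissible α is ≤ 1 (rapidly oscillating u have ∫u²/∫(u')² → 0), and α = 1 would force 0 ≥ (1−c)∫u², impossible since c < 1; so 1−α > 0. By the sharp Poincaré inequality on H^1_0 of an interval of length L, ∫(u')² ≥ (π/L)²∫u² with equality for the first sine mode sin(π(x−x₀)/L) (x₀ the left endpoint), so the inequality holds for all u iff (1−α)(π/L)² ≥ α − c, i.e. α ≤ ((π/L)² + c)/((π/L)² + 1) = (1 + c(L/π)²)/(1 + (L/π)²). (Direct route, valid since c ≤ 0: Poincaré gives c∫u² ≥ c(L/π)²∫(u')², so a(u,u) ≥ (1 + c(L/π)²)∫(u')², while ||u||_{H^1}² ≤ (1 + (L/π)²)∫(u')²; dividing yields the same α.) With (π/L)² = 9*π^2/4 and c = -6, the largest admissible constant is α = ((π/L)² + c)/((π/L)² + 1).
Simplifying, α = 3*(-8 + 3*π^2)/(4 + 9*π^2).


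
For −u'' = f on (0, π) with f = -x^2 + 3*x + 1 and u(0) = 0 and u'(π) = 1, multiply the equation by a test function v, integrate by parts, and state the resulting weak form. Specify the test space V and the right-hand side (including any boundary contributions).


V = {v ∈ H^1(0, π) : v(0) = 0} (test functions vanish at x = 0 where u is specified); weak form: ∫_0^π u'v' dx = ∫_0^π (-x^2 + 3*x + 1) v dx + v(π) for all v ∈ V.

Multiply both sides by a test function v and integrate from 0 to π:
  ∫_0^π −u''(x) v(x) dx = ∫_0^π f(x) v(x) dx.
Integrate the LHS by parts once:
  ∫_0^π −u'' v dx = −[u'(x) v(x)]_0^π + ∫_0^π u'(x) v'(x) dx.
Thus ∫_0^π u'(x) v'(x) dx = ∫_0^π f(x) v(x) dx + [u'(x) v(x)]_0^π.
Choose V so that boundary terms are either known or forced to vanish.
Mixed BC: u(0) = 0 (Dirichlet) and u'(π) = 1 (Neumann). Define V = {v ∈ H^1(0, π) : v(0) = 0}. Then [u' v]_0^π = u'(π)·v(π) − u'(0)·0 = v(π).
Weak formulation: find u (satisfying any essential BC) such that ∫_0^π u'(x) v'(x) dx = ∫_0^π f v dx + v(π) for all v ∈ V (Dirichlet at 0 absorbed into V; Neumann datum at x = π contributes the boundary term).
Substituting f(x) = -x^2 + 3*x + 1, the right-hand side is ∫_0^π (-x^2 + 3*x + 1) v dx + v(π).
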